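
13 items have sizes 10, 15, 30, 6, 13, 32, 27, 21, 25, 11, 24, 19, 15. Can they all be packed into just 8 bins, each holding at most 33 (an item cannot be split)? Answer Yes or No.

Total = 248; ⌈248/33⌉ = 8.
The bound of 8 does not rule out 8, but exhaustive search shows no assignment into 8 bins of capacity 33 exists — the minimum is 9.

No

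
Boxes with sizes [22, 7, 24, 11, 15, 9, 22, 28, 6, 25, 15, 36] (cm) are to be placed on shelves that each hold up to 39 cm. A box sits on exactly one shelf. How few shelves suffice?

6

Total = 36 + 28 + 25 + 24 + 22 + 22 + 15 + 15 + 11 + 9 + 7 + 6 = 220 cm.
Lower bound: ⌈220/39⌉ = 6 shelves.
A packing using 6 shelves:
  shelf 1: 36 = 36
  shelf 2: 28 + 11 = 39
  shelf 3: 25 + 9 = 34
  shelf 4: 24 + 15 = 39
  shelf 5: 22 + 15 = 37
  shelf 6: 22 + 7 + 6 = 35
This matches the lower bound, so 6 is optimal.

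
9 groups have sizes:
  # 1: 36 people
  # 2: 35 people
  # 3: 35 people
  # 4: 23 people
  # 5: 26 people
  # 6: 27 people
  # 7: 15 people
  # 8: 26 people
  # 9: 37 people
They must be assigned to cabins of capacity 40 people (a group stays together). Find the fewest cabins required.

8

Total = 37 + 36 + 35 + 35 + 27 + 26 + 26 + 23 + 15 = 260 people.
Lower bound: ⌈260/40⌉ = 7 cabins.
Also, 8 groups each exceed 20 people, and no two of those can share a cabin, so at least 8 cabins are needed.
A packing using 8 cabins:
  cabin 1: 37 = 37
  cabin 2: 36 = 36
  cabin 3: 35 = 35
  cabin 4: 35 = 35
  cabin 5: 27 = 27
  cabin 6: 26 = 26
  cabin 7: 26 = 26
  cabin 8: 23 + 15 = 38
This matches the lower bound, so 8 is optimal.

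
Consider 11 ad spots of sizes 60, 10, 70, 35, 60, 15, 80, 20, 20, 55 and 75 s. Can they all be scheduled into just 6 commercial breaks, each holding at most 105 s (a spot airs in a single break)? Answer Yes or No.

Yes

A valid assignment using 6 commercial breaks:
  break 1: 80 + 20 = 100
  break 2: 75 + 20 + 10 = 105
  break 3: 70 + 35 = 105
  break 4: 60 + 15 = 75
  break 5: 60 = 60
  break 6: 55 = 55
Every load is within 105 s, so 6 commercial breaks suffice.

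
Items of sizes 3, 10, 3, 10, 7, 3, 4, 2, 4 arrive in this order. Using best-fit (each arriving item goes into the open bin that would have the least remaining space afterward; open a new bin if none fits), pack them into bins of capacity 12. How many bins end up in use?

  3 → bin 1 (new)  [load 3/12]
  10 → bin 2 (new)  [load 10/12]
  3 → bin 1  [load 6/12]
  10 → bin 3 (new)  [load 10/12]
  7 → bin 4 (new)  [load 7/12]
  3 → bin 4  [load 10/12]
  4 → bin 1  [load 10/12]
  2 → bin 1  [load 12/12]
  4 → bin 5 (new)  [load 4/12]
5 bins opened.

5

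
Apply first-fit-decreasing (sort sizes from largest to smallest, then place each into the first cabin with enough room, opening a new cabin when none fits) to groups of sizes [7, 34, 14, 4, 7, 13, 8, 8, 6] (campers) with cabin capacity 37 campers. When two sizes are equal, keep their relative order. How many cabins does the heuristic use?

3

Sorted descending: 34, 14, 13, 8, 8, 7, 7, 6, 4.
  34 → cabin 1 (new)  [load 34/37]
  14 → cabin 2 (new)  [load 14/37]
  13 → cabin 2  [load 27/37]
  8 → cabin 2  [load 35/37]
  8 → cabin 3 (new)  [load 8/37]
  7 → cabin 3  [load 15/37]
  7 → cabin 3  [load 22/37]
  6 → cabin 3  [load 28/37]
  4 → cabin 3  [load 32/37]
3 cabins opened.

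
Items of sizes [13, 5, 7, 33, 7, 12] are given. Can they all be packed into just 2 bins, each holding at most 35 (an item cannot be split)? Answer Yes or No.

Total = 77; ⌈77/35⌉ = 3.
At least 3 bins are required, but only 2 are allowed.

No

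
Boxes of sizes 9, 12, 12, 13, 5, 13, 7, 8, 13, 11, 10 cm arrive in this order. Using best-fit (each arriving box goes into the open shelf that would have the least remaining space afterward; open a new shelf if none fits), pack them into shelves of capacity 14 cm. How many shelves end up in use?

  9 → shelf 1 (new)  [load 9/14]
  12 → shelf 2 (new)  [load 12/14]
  12 → shelf 3 (new)  [load 12/14]
  13 → shelf 4 (new)  [load 13/14]
  5 → shelf 1  [load 14/14]
  13 → shelf 5 (new)  [load 13/14]
  7 → shelf 6 (new)  [load 7/14]
  8 → shelf 7 (new)  [load 8/14]
  13 → shelf 8 (new)  [load 13/14]
  11 → shelf 9 (new)  [load 11/14]
  10 → shelf 10 (new)  [load 10/14]
10 shelves opened.

10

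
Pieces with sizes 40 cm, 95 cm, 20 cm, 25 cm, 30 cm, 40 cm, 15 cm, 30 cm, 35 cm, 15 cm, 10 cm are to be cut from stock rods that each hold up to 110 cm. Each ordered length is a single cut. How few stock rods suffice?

4

Total = 95 + 40 + 40 + 35 + 30 + 30 + 25 + 20 + 15 + 15 + 10 = 355 cm.
Lower bound: ⌈355/110⌉ = 4 stock rods.
A packing using 4 stock rods:
  stock rod 1: 95 + 15 = 110
  stock rod 2: 40 + 40 + 30 = 110
  stock rod 3: 35 + 30 + 25 + 20 = 110
  stock rod 4: 15 + 10 = 25
This matches the lower bound, so 4 is optimal.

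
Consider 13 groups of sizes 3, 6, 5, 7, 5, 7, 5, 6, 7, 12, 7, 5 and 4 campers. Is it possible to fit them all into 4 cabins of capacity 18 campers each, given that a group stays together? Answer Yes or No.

No

Total = 79 campers; ⌈79/18⌉ = 5.
At least 5 cabins are required, but only 4 are allowed.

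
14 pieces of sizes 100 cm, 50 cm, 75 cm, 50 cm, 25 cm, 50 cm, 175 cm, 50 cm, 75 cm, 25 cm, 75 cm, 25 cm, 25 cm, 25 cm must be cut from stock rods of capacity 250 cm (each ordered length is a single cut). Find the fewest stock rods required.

4

Total = 175 + 100 + 75 + 75 + 75 + 50 + 50 + 50 + 50 + 25 + 25 + 25 + 25 + 25 = 825 cm.
Lower bound: ⌈825/250⌉ = 4 stock rods.
A packing using 4 stock rods:
  stock rod 1: 175 + 75 = 250
  stock rod 2: 100 + 75 + 75 = 250
  stock rod 3: 50 + 50 + 50 + 50 + 25 + 25 = 250
  stock rod 4: 25 + 25 + 25 = 75
This matches the lower bound, so 4 is optimal.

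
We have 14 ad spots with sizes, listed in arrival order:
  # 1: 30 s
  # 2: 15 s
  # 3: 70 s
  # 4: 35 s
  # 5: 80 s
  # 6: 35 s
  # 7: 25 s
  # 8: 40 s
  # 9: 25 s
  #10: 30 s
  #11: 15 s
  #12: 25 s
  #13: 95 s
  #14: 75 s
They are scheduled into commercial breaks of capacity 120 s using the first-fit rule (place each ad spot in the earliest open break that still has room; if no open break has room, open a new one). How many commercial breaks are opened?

  30 → break 1 (new)  [load 30/120]
  15 → break 1  [load 45/120]
  70 → break 1  [load 115/120]
  35 → break 2 (new)  [load 35/120]
  80 → break 2  [load 115/120]
  35 → break 3 (new)  [load 35/120]
  25 → break 3  [load 60/120]
  40 → break 3  [load 100/120]
  25 → break 4 (new)  [load 25/120]
  30 → break 4  [load 55/120]
  15 → break 3  [load 115/120]
  25 → break 4  [load 80/120]
  95 → break 5 (new)  [load 95/120]
  75 → break 6 (new)  [load 75/120]
6 commercial breaks opened.

6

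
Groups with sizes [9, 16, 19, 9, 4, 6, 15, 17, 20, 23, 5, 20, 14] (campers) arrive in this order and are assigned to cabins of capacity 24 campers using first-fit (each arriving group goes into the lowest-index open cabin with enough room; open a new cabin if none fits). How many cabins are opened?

  9 → cabin 1 (new)  [load 9/24]
  16 → cabin 2 (new)  [load 16/24]
  19 → cabin 3 (new)  [load 19/24]
  9 → cabin 1  [load 18/24]
  4 → cabin 1  [load 22/24]
  6 → cabin 2  [load 22/24]
  15 → cabin 4 (new)  [load 15/24]
  17 → cabin 5 (new)  [load 17/24]
  20 → cabin 6 (new)  [load 20/24]
  23 → cabin 7 (new)  [load 23/24]
  5 → cabin 3  [load 24/24]
  20 → cabin 8 (new)  [load 20/24]
  14 → cabin 9 (new)  [load 14/24]
9 cabins opened.

9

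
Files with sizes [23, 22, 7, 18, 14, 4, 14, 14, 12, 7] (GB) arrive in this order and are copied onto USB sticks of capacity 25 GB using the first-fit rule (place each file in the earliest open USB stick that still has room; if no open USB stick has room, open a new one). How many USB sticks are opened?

  23 → USB stick 1 (new)  [load 23/25]
  22 → USB stick 2 (new)  [load 22/25]
  7 → USB stick 3 (new)  [load 7/25]
  18 → USB stick 3  [load 25/25]
  14 → USB stick 4 (new)  [load 14/25]
  4 → USB stick 4  [load 18/25]
  14 → USB stick 5 (new)  [load 14/25]
  14 → USB stick 6 (new)  [load 14/25]
  12 → USB stick 7 (new)  [load 12/25]
  7 → USB stick 4  [load 25/25]
7 USB sticks opened.

7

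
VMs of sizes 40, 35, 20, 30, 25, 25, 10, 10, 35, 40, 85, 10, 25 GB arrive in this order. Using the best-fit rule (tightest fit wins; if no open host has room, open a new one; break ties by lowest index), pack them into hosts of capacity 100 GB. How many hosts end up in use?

4

  40 → host 1 (new)  [load 40/100]
  35 → host 1  [load 75/100]
  20 → host 1  [load 95/100]
  30 → host 2 (new)  [load 30/100]
  25 → host 2  [load 55/100]
  25 → host 2  [load 80/100]
  10 → host 2  [load 90/100]
  10 → host 2  [load 100/100]
  35 → host 3 (new)  [load 35/100]
  40 → host 3  [load 75/100]
  85 → host 4 (new)  [load 85/100]
  10 → host 4  [load 95/100]
  25 → host 3  [load 100/100]
4 hosts opened.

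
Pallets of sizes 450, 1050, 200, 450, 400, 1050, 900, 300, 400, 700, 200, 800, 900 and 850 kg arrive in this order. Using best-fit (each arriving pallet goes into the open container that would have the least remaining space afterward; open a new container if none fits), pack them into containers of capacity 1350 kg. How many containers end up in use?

8

  450 → container 1 (new)  [load 450/1350]
  1050 → container 2 (new)  [load 1050/1350]
  200 → container 2  [load 1250/1350]
  450 → container 1  [load 900/1350]
  400 → container 1  [load 1300/1350]
  1050 → container 3 (new)  [load 1050/1350]
  900 → container 4 (new)  [load 900/1350]
  300 → container 3  [load 1350/1350]
  400 → container 4  [load 1300/1350]
  700 → container 5 (new)  [load 700/1350]
  200 → container 5  [load 900/1350]
  800 → container 6 (new)  [load 800/1350]
  900 → container 7 (new)  [load 900/1350]
  850 → container 8 (new)  [load 850/1350]
8 containers opened.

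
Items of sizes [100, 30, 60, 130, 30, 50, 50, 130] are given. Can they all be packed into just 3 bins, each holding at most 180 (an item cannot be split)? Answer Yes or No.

No

Total = 580; ⌈580/180⌉ = 4.
At least 4 bins are required, but only 3 are allowed.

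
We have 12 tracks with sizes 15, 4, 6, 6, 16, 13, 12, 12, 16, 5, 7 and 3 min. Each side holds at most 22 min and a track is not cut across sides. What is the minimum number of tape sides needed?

Total = 16 + 16 + 15 + 13 + 12 + 12 + 7 + 6 + 6 + 5 + 4 + 3 = 115 min.
Lower bound: ⌈115/22⌉ = 6 tape sides.
A packing using 6 tape sides:
  side 1: 16 + 6 = 22
  side 2: 16 + 6 = 22
  side 3: 15 + 7 = 22
  side 4: 13 + 5 + 4 = 22
  side 5: 12 + 3 = 15
  side 6: 12 = 12
This matches the lower bound, so 6 is optimal.

6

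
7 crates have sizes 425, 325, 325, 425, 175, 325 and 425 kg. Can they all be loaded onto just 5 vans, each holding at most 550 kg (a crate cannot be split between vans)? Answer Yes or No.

No

Total = 2425 kg; ⌈2425/550⌉ = 5.
6 crates each exceed half the capacity and cannot share a van, forcing at least 6 vans.
At least 6 vans are required, but only 5 are allowed.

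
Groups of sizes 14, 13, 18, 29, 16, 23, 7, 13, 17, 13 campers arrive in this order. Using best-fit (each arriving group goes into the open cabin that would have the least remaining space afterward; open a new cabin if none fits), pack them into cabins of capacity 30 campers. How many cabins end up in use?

  14 → cabin 1 (new)  [load 14/30]
  13 → cabin 1  [load 27/30]
  18 → cabin 2 (new)  [load 18/30]
  29 → cabin 3 (new)  [load 29/30]
  16 → cabin 4 (new)  [load 16/30]
  23 → cabin 5 (new)  [load 23/30]
  7 → cabin 5  [load 30/30]
  13 → cabin 4  [load 29/30]
  17 → cabin 6 (new)  [load 17/30]
  13 → cabin 6  [load 30/30]
6 cabins opened.

6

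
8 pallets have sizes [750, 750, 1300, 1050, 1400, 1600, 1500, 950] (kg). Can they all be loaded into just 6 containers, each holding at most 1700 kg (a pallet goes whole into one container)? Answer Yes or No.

Total = 9300 kg; ⌈9300/1700⌉ = 6.
The bound of 6 does not rule out 6, but exhaustive search shows no assignment into 6 containers of capacity 1700 kg exists — the minimum is 7.

No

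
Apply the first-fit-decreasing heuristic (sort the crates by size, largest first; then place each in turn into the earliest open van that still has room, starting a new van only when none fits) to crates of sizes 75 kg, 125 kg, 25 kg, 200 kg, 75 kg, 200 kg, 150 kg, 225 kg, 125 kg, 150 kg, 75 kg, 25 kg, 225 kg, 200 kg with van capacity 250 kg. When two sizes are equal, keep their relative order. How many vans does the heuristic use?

9

Sorted descending: 225, 225, 200, 200, 200, 150, 150, 125, 125, 75, 75, 75, 25, 25.
  225 → van 1 (new)  [load 225/250]
  225 → van 2 (new)  [load 225/250]
  200 → van 3 (new)  [load 200/250]
  200 → van 4 (new)  [load 200/250]
  200 → van 5 (new)  [load 200/250]
  150 → van 6 (new)  [load 150/250]
  150 → van 7 (new)  [load 150/250]
  125 → van 8 (new)  [load 125/250]
  125 → van 8  [load 250/250]
  75 → van 6  [load 225/250]
  75 → van 7  [load 225/250]
  75 → van 9 (new)  [load 75/250]
  25 → van 1  [load 250/250]
  25 → van 2  [load 250/250]
9 vans opened.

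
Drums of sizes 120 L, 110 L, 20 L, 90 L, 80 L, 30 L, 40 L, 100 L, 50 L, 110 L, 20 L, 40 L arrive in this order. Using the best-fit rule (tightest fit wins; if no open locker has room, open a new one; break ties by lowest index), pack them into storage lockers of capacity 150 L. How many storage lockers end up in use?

6

  120 → locker 1 (new)  [load 120/150]
  110 → locker 2 (new)  [load 110/150]
  20 → locker 1  [load 140/150]
  90 → locker 3 (new)  [load 90/150]
  80 → locker 4 (new)  [load 80/150]
  30 → locker 2  [load 140/150]
  40 → locker 3  [load 130/150]
  100 → locker 5 (new)  [load 100/150]
  50 → locker 5  [load 150/150]
  110 → locker 6 (new)  [load 110/150]
  20 → locker 3  [load 150/150]
  40 → locker 6  [load 150/150]
6 storage lockers opened.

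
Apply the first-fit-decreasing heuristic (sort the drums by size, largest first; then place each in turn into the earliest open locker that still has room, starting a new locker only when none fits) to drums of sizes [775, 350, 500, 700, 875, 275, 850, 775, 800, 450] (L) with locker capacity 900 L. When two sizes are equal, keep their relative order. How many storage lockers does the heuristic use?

Sorted descending: 875, 850, 800, 775, 775, 700, 500, 450, 350, 275.
  875 → locker 1 (new)  [load 875/900]
  850 → locker 2 (new)  [load 850/900]
  800 → locker 3 (new)  [load 800/900]
  775 → locker 4 (new)  [load 775/900]
  775 → locker 5 (new)  [load 775/900]
  700 → locker 6 (new)  [load 700/900]
  500 → locker 7 (new)  [load 500/900]
  450 → locker 8 (new)  [load 450/900]
  350 → locker 7  [load 850/900]
  275 → locker 8  [load 725/900]
8 storage lockers opened.

8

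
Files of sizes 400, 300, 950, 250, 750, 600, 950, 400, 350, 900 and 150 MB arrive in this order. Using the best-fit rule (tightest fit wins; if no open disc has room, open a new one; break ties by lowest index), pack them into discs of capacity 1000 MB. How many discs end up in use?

  400 → disc 1 (new)  [load 400/1000]
  300 → disc 1  [load 700/1000]
  950 → disc 2 (new)  [load 950/1000]
  250 → disc 1  [load 950/1000]
  750 → disc 3 (new)  [load 750/1000]
  600 → disc 4 (new)  [load 600/1000]
  950 → disc 5 (new)  [load 950/1000]
  400 → disc 4  [load 1000/1000]
  350 → disc 6 (new)  [load 350/1000]
  900 → disc 7 (new)  [load 900/1000]
  150 → disc 3  [load 900/1000]
7 discs opened.

7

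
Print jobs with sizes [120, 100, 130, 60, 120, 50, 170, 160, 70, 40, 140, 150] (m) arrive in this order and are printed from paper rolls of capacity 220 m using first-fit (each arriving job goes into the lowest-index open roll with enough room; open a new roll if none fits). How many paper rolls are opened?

7

  120 → roll 1 (new)  [load 120/220]
  100 → roll 1  [load 220/220]
  130 → roll 2 (new)  [load 130/220]
  60 → roll 2  [load 190/220]
  120 → roll 3 (new)  [load 120/220]
  50 → roll 3  [load 170/220]
  170 → roll 4 (new)  [load 170/220]
  160 → roll 5 (new)  [load 160/220]
  70 → roll 6 (new)  [load 70/220]
  40 → roll 3  [load 210/220]
  140 → roll 6  [load 210/220]
  150 → roll 7 (new)  [load 150/220]
7 paper rolls opened.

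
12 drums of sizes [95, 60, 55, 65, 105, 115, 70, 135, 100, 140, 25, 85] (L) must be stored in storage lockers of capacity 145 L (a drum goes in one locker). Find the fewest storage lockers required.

9

Total = 140 + 135 + 115 + 105 + 100 + 95 + 85 + 70 + 65 + 60 + 55 + 25 = 1050 L.
Lower bound: ⌈1050/145⌉ = 8 storage lockers.
A packing using 9 storage lockers:
  locker 1: 140 = 140
  locker 2: 135 = 135
  locker 3: 115 + 25 = 140
  locker 4: 105 = 105
  locker 5: 100 = 100
  locker 6: 95 = 95
  locker 7: 85 + 60 = 145
  locker 8: 70 + 65 = 135
  locker 9: 55 = 55
No arrangement into 8 storage lockers stays within capacity, so 9 is optimal.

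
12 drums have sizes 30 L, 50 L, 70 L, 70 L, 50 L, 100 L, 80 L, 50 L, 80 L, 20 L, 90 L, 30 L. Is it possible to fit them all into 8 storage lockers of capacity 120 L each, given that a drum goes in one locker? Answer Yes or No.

Yes

A valid assignment using 7 storage lockers:
  locker 1: 100 + 20 = 120
  locker 2: 90 + 30 = 120
  locker 3: 80 + 30 = 110
  locker 4: 80 = 80
  locker 5: 70 + 50 = 120
  locker 6: 70 + 50 = 120
  locker 7: 50 = 50
That uses only 7 ≤ 8, so 8 storage lockers are enough.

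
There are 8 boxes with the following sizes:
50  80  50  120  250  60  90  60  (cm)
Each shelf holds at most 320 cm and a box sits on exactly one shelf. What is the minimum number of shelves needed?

Total = 250 + 120 + 90 + 80 + 60 + 60 + 50 + 50 = 760 cm.
Lower bound: ⌈760/320⌉ = 3 shelves.
A packing using 3 shelves:
  shelf 1: 250 + 60 = 310
  shelf 2: 120 + 90 + 80 = 290
  shelf 3: 60 + 50 + 50 = 160
This matches the lower bound, so 3 is optimal.

3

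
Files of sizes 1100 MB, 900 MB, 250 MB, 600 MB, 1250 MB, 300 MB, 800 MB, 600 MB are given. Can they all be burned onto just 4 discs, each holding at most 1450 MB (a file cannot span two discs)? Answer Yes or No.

No

Total = 5800 MB; ⌈5800/1450⌉ = 4.
The bound of 4 does not rule out 4, but exhaustive search shows no assignment into 4 discs of capacity 1450 MB exists — the minimum is 5.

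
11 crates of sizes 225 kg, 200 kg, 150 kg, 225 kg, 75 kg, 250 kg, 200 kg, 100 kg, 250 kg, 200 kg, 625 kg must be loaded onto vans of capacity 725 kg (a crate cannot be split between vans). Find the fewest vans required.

4

Total = 625 + 250 + 250 + 225 + 225 + 200 + 200 + 200 + 150 + 100 + 75 = 2500 kg.
Lower bound: ⌈2500/725⌉ = 4 vans.
A packing using 4 vans:
  van 1: 625 + 100 = 725
  van 2: 250 + 250 + 225 = 725
  van 3: 225 + 200 + 200 + 75 = 700
  van 4: 200 + 150 = 350
This matches the lower bound, so 4 is optimal.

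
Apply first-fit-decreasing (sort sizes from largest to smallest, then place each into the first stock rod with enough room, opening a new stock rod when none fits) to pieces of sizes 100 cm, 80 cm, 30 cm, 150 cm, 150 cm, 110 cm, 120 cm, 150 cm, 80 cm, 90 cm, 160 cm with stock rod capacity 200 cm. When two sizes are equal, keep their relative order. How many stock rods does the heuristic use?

7

Sorted descending: 160, 150, 150, 150, 120, 110, 100, 90, 80, 80, 30.
  160 → stock rod 1 (new)  [load 160/200]
  150 → stock rod 2 (new)  [load 150/200]
  150 → stock rod 3 (new)  [load 150/200]
  150 → stock rod 4 (new)  [load 150/200]
  120 → stock rod 5 (new)  [load 120/200]
  110 → stock rod 6 (new)  [load 110/200]
  100 → stock rod 7 (new)  [load 100/200]
  90 → stock rod 6  [load 200/200]
  80 → stock rod 5  [load 200/200]
  80 → stock rod 7  [load 180/200]
  30 → stock rod 1  [load 190/200]
7 stock rods opened.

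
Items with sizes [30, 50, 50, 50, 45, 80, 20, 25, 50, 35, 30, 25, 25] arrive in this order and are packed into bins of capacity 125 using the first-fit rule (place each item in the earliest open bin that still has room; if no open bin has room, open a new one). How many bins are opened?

  30 → bin 1 (new)  [load 30/125]
  50 → bin 1  [load 80/125]
  50 → bin 2 (new)  [load 50/125]
  50 → bin 2  [load 100/125]
  45 → bin 1  [load 125/125]
  80 → bin 3 (new)  [load 80/125]
  20 → bin 2  [load 120/125]
  25 → bin 3  [load 105/125]
  50 → bin 4 (new)  [load 50/125]
  35 → bin 4  [load 85/125]
  30 → bin 4  [load 115/125]
  25 → bin 5 (new)  [load 25/125]
  25 → bin 5  [load 50/125]
5 bins opened.

5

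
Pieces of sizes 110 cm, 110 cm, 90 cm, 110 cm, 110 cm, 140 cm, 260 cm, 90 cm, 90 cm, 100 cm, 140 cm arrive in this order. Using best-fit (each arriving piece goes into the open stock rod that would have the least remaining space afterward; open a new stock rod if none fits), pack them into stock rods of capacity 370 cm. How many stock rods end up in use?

  110 → stock rod 1 (new)  [load 110/370]
  110 → stock rod 1  [load 220/370]
  90 → stock rod 1  [load 310/370]
  110 → stock rod 2 (new)  [load 110/370]
  110 → stock rod 2  [load 220/370]
  140 → stock rod 2  [load 360/370]
  260 → stock rod 3 (new)  [load 260/370]
  90 → stock rod 3  [load 350/370]
  90 → stock rod 4 (new)  [load 90/370]
  100 → stock rod 4  [load 190/370]
  140 → stock rod 4  [load 330/370]
4 stock rods opened.

4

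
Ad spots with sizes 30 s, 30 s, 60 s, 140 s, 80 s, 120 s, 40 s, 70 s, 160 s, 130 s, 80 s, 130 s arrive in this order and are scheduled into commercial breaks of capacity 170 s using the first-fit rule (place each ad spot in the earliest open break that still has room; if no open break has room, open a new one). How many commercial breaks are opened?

8

  30 → break 1 (new)  [load 30/170]
  30 → break 1  [load 60/170]
  60 → break 1  [load 120/170]
  140 → break 2 (new)  [load 140/170]
  80 → break 3 (new)  [load 80/170]
  120 → break 4 (new)  [load 120/170]
  40 → break 1  [load 160/170]
  70 → break 3  [load 150/170]
  160 → break 5 (new)  [load 160/170]
  130 → break 6 (new)  [load 130/170]
  80 → break 7 (new)  [load 80/170]
  130 → break 8 (new)  [load 130/170]
8 commercial breaks opened.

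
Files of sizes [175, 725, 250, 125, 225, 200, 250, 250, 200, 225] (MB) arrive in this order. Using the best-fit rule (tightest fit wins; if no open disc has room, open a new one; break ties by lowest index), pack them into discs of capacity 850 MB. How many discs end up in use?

4

  175 → disc 1 (new)  [load 175/850]
  725 → disc 2 (new)  [load 725/850]
  250 → disc 1  [load 425/850]
  125 → disc 2  [load 850/850]
  225 → disc 1  [load 650/850]
  200 → disc 1  [load 850/850]
  250 → disc 3 (new)  [load 250/850]
  250 → disc 3  [load 500/850]
  200 → disc 3  [load 700/850]
  225 → disc 4 (new)  [load 225/850]
4 discs opened.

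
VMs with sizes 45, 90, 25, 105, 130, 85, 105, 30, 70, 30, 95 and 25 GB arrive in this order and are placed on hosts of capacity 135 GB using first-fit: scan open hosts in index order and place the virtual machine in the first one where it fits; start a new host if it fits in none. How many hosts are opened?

7

  45 → host 1 (new)  [load 45/135]
  90 → host 1  [load 135/135]
  25 → host 2 (new)  [load 25/135]
  105 → host 2  [load 130/135]
  130 → host 3 (new)  [load 130/135]
  85 → host 4 (new)  [load 85/135]
  105 → host 5 (new)  [load 105/135]
  30 → host 4  [load 115/135]
  70 → host 6 (new)  [load 70/135]
  30 → host 5  [load 135/135]
  95 → host 7 (new)  [load 95/135]
  25 → host 6  [load 95/135]
7 hosts opened.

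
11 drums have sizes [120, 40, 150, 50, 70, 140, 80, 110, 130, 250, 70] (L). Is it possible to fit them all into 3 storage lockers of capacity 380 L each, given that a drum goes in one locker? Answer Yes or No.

Total = 1210 L; ⌈1210/380⌉ = 4.
At least 4 storage lockers are required, but only 3 are allowed.

No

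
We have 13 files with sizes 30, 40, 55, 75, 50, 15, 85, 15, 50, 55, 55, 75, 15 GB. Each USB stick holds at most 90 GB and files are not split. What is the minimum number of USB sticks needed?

8

Total = 85 + 75 + 75 + 55 + 55 + 55 + 50 + 50 + 40 + 30 + 15 + 15 + 15 = 615 GB.
Lower bound: ⌈615/90⌉ = 7 USB sticks.
Also, 8 files each exceed 45 GB, and no two of those can share a USB stick, so at least 8 USB sticks are needed.
A packing using 8 USB sticks:
  USB stick 1: 85 = 85
  USB stick 2: 75 + 15 = 90
  USB stick 3: 75 + 15 = 90
  USB stick 4: 55 + 30 = 85
  USB stick 5: 55 + 15 = 70
  USB stick 6: 55 = 55
  USB stick 7: 50 + 40 = 90
  USB stick 8: 50 = 50
This matches the lower bound, so 8 is optimal.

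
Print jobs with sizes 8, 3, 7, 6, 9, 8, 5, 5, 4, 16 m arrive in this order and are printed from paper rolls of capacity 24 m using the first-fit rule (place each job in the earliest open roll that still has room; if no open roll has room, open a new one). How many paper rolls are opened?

4

  8 → roll 1 (new)  [load 8/24]
  3 → roll 1  [load 11/24]
  7 → roll 1  [load 18/24]
  6 → roll 1  [load 24/24]
  9 → roll 2 (new)  [load 9/24]
  8 → roll 2  [load 17/24]
  5 → roll 2  [load 22/24]
  5 → roll 3 (new)  [load 5/24]
  4 → roll 3  [load 9/24]
  16 → roll 4 (new)  [load 16/24]
4 paper rolls opened.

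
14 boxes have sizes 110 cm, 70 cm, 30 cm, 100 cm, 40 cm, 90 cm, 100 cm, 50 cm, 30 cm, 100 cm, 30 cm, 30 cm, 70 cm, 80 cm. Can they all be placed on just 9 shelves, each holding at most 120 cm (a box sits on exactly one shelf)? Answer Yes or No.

Yes

A valid assignment using 9 shelves:
  shelf 1: 110 = 110
  shelf 2: 100 = 100
  shelf 3: 100 = 100
  shelf 4: 100 = 100
  shelf 5: 90 + 30 = 120
  shelf 6: 80 + 40 = 120
  shelf 7: 70 + 50 = 120
  shelf 8: 70 + 30 = 100
  shelf 9: 30 + 30 = 60
Every load is within 120 cm, so 9 shelves suffice.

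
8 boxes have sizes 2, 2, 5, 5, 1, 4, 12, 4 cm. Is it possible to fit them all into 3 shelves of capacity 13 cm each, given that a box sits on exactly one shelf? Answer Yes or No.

Yes

A valid assignment using 3 shelves:
  shelf 1: 12 + 1 = 13
  shelf 2: 5 + 5 + 2 = 12
  shelf 3: 4 + 4 + 2 = 10
Every load is within 13 cm, so 3 shelves suffice.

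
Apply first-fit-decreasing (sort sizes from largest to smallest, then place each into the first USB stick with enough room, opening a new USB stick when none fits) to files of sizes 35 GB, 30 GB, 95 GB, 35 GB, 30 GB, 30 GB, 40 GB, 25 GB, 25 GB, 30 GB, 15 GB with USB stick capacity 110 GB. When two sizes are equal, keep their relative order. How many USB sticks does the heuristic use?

Sorted descending: 95, 40, 35, 35, 30, 30, 30, 30, 25, 25, 15.
  95 → USB stick 1 (new)  [load 95/110]
  40 → USB stick 2 (new)  [load 40/110]
  35 → USB stick 2  [load 75/110]
  35 → USB stick 2  [load 110/110]
  30 → USB stick 3 (new)  [load 30/110]
  30 → USB stick 3  [load 60/110]
  30 → USB stick 3  [load 90/110]
  30 → USB stick 4 (new)  [load 30/110]
  25 → USB stick 4  [load 55/110]
  25 → USB stick 4  [load 80/110]
  15 → USB stick 1  [load 110/110]
4 USB sticks opened.

4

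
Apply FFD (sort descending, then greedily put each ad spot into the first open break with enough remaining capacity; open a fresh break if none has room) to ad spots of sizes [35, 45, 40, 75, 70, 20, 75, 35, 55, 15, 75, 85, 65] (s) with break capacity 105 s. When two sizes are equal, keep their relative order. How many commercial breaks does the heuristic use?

8

Sorted descending: 85, 75, 75, 75, 70, 65, 55, 45, 40, 35, 35, 20, 15.
  85 → break 1 (new)  [load 85/105]
  75 → break 2 (new)  [load 75/105]
  75 → break 3 (new)  [load 75/105]
  75 → break 4 (new)  [load 75/105]
  70 → break 5 (new)  [load 70/105]
  65 → break 6 (new)  [load 65/105]
  55 → break 7 (new)  [load 55/105]
  45 → break 7  [load 100/105]
  40 → break 6  [load 105/105]
  35 → break 5  [load 105/105]
  35 → break 8 (new)  [load 35/105]
  20 → break 1  [load 105/105]
  15 → break 2  [load 90/105]
8 commercial breaks opened.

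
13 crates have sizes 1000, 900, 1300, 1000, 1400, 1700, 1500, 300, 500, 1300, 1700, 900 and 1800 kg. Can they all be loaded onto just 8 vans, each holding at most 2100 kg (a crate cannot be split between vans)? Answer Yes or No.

Total = 15300 kg; ⌈15300/2100⌉ = 8.
The bound of 8 does not rule out 8, but exhaustive search shows no assignment into 8 vans of capacity 2100 kg exists — the minimum is 9.

No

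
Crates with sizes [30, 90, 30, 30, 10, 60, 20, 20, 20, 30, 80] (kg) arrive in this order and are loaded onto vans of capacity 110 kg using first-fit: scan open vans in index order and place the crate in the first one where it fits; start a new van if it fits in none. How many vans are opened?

4

  30 → van 1 (new)  [load 30/110]
  90 → van 2 (new)  [load 90/110]
  30 → van 1  [load 60/110]
  30 → van 1  [load 90/110]
  10 → van 1  [load 100/110]
  60 → van 3 (new)  [load 60/110]
  20 → van 2  [load 110/110]
  20 → van 3  [load 80/110]
  20 → van 3  [load 100/110]
  30 → van 4 (new)  [load 30/110]
  80 → van 4  [load 110/110]
4 vans opened.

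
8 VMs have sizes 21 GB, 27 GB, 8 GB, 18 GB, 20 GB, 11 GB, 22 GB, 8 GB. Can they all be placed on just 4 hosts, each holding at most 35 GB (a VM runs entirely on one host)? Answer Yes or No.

No

Total = 135 GB; ⌈135/35⌉ = 4.
5 VMs each exceed half the capacity and cannot share a host, forcing at least 5 hosts.
At least 5 hosts are required, but only 4 are allowed.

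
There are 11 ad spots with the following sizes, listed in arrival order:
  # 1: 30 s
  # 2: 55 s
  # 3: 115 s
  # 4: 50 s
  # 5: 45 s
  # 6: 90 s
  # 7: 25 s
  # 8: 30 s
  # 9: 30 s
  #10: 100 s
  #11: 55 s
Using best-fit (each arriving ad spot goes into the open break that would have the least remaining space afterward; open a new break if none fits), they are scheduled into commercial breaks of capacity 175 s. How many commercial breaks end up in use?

  30 → break 1 (new)  [load 30/175]
  55 → break 1  [load 85/175]
  115 → break 2 (new)  [load 115/175]
  50 → break 2  [load 165/175]
  45 → break 1  [load 130/175]
  90 → break 3 (new)  [load 90/175]
  25 → break 1  [load 155/175]
  30 → break 3  [load 120/175]
  30 → break 3  [load 150/175]
  100 → break 4 (new)  [load 100/175]
  55 → break 4  [load 155/175]
4 commercial breaks opened.

4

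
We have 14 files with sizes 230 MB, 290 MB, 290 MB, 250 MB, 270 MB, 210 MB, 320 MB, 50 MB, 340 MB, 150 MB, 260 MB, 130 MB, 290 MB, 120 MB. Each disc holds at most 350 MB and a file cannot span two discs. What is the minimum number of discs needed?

11

Total = 340 + 320 + 290 + 290 + 290 + 270 + 260 + 250 + 230 + 210 + 150 + 130 + 120 + 50 = 3200 MB.
Lower bound: ⌈3200/350⌉ = 10 discs.
A packing using 11 discs:
  disc 1: 340 = 340
  disc 2: 320 = 320
  disc 3: 290 + 50 = 340
  disc 4: 290 = 290
  disc 5: 290 = 290
  disc 6: 270 = 270
  disc 7: 260 = 260
  disc 8: 250 = 250
  disc 9: 230 + 120 = 350
  disc 10: 210 + 130 = 340
  disc 11: 150 = 150
No arrangement into 10 discs stays within capacity, so 11 is optimal.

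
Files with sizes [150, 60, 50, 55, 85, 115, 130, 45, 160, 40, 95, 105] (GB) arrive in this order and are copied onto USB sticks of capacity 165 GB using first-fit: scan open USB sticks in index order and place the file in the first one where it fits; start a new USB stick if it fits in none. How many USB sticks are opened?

  150 → USB stick 1 (new)  [load 150/165]
  60 → USB stick 2 (new)  [load 60/165]
  50 → USB stick 2  [load 110/165]
  55 → USB stick 2  [load 165/165]
  85 → USB stick 3 (new)  [load 85/165]
  115 → USB stick 4 (new)  [load 115/165]
  130 → USB stick 5 (new)  [load 130/165]
  45 → USB stick 3  [load 130/165]
  160 → USB stick 6 (new)  [load 160/165]
  40 → USB stick 4  [load 155/165]
  95 → USB stick 7 (new)  [load 95/165]
  105 → USB stick 8 (new)  [load 105/165]
8 USB sticks opened.

8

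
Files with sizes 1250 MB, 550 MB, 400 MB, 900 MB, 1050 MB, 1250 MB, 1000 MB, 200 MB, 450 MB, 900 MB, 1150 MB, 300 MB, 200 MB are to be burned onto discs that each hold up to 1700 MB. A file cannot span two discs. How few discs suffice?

7

Total = 1250 + 1250 + 1150 + 1050 + 1000 + 900 + 900 + 550 + 450 + 400 + 300 + 200 + 200 = 9600 MB.
Lower bound: ⌈9600/1700⌉ = 6 discs.
Also, 7 files each exceed 850 MB, and no two of those can share a disc, so at least 7 discs are needed.
A packing using 7 discs:
  disc 1: 1250 + 450 = 1700
  disc 2: 1250 + 400 = 1650
  disc 3: 1150 + 550 = 1700
  disc 4: 1050 + 300 + 200 = 1550
  disc 5: 1000 + 200 = 1200
  disc 6: 900 = 900
  disc 7: 900 = 900
This matches the lower bound, so 7 is optimal.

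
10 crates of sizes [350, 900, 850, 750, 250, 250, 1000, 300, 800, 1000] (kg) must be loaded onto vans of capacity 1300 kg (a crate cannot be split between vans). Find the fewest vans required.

Total = 1000 + 1000 + 900 + 850 + 800 + 750 + 350 + 300 + 250 + 250 = 6450 kg.
Lower bound: ⌈6450/1300⌉ = 5 vans.
Also, 6 crates each exceed 650 kg, and no two of those can share a van, so at least 6 vans are needed.
A packing using 6 vans:
  van 1: 1000 + 300 = 1300
  van 2: 1000 + 250 = 1250
  van 3: 900 + 350 = 1250
  van 4: 850 + 250 = 1100
  van 5: 800 = 800
  van 6: 750 = 750
This matches the lower bound, so 6 is optimal.

6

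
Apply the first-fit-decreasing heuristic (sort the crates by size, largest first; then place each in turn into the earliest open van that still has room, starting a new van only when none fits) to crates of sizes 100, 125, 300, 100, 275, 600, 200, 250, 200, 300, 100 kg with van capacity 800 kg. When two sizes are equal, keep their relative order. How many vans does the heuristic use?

4

Sorted descending: 600, 300, 300, 275, 250, 200, 200, 125, 100, 100, 100.
  600 → van 1 (new)  [load 600/800]
  300 → van 2 (new)  [load 300/800]
  300 → van 2  [load 600/800]
  275 → van 3 (new)  [load 275/800]
  250 → van 3  [load 525/800]
  200 → van 1  [load 800/800]
  200 → van 2  [load 800/800]
  125 → van 3  [load 650/800]
  100 → van 3  [load 750/800]
  100 → van 4 (new)  [load 100/800]
  100 → van 4  [load 200/800]
4 vans opened.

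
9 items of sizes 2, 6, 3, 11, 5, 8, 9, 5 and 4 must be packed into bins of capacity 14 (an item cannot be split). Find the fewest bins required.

Total = 11 + 9 + 8 + 6 + 5 + 5 + 4 + 3 + 2 = 53.
Lower bound: ⌈53/14⌉ = 4 bins.
A packing using 4 bins:
  bin 1: 11 + 3 = 14
  bin 2: 9 + 5 = 14
  bin 3: 8 + 6 = 14
  bin 4: 5 + 4 + 2 = 11
This matches the lower bound, so 4 is optimal.

4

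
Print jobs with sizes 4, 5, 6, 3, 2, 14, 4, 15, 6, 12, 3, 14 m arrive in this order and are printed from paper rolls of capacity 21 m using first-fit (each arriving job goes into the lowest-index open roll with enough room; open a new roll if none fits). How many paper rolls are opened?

5

  4 → roll 1 (new)  [load 4/21]
  5 → roll 1  [load 9/21]
  6 → roll 1  [load 15/21]
  3 → roll 1  [load 18/21]
  2 → roll 1  [load 20/21]
  14 → roll 2 (new)  [load 14/21]
  4 → roll 2  [load 18/21]
  15 → roll 3 (new)  [load 15/21]
  6 → roll 3  [load 21/21]
  12 → roll 4 (new)  [load 12/21]
  3 → roll 2  [load 21/21]
  14 → roll 5 (new)  [load 14/21]
5 paper rolls opened.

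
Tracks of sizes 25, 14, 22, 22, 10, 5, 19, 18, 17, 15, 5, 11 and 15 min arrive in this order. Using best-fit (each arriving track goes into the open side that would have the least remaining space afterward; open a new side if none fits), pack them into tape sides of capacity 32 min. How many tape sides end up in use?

7

  25 → side 1 (new)  [load 25/32]
  14 → side 2 (new)  [load 14/32]
  22 → side 3 (new)  [load 22/32]
  22 → side 4 (new)  [load 22/32]
  10 → side 3  [load 32/32]
  5 → side 1  [load 30/32]
  19 → side 5 (new)  [load 19/32]
  18 → side 2  [load 32/32]
  17 → side 6 (new)  [load 17/32]
  15 → side 6  [load 32/32]
  5 → side 4  [load 27/32]
  11 → side 5  [load 30/32]
  15 → side 7 (new)  [load 15/32]
7 tape sides opened.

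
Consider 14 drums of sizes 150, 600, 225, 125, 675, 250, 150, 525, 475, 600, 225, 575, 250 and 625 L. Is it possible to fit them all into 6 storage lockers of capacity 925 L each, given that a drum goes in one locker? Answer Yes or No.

Total = 5450 L; ⌈5450/925⌉ = 6.
7 drums each exceed half the capacity and cannot share a locker, forcing at least 7 storage lockers.
At least 7 storage lockers are required, but only 6 are allowed.

No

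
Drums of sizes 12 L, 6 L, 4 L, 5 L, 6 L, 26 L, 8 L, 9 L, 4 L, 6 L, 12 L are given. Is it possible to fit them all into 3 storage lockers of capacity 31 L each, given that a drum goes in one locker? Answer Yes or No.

No

Total = 98 L; ⌈98/31⌉ = 4.
At least 4 storage lockers are required, but only 3 are allowed.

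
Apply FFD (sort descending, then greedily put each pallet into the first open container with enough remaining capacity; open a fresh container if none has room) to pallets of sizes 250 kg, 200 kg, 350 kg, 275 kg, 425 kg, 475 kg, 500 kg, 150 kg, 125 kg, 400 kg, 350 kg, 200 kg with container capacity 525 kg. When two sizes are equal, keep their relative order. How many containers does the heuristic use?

8

Sorted descending: 500, 475, 425, 400, 350, 350, 275, 250, 200, 200, 150, 125.
  500 → container 1 (new)  [load 500/525]
  475 → container 2 (new)  [load 475/525]
  425 → container 3 (new)  [load 425/525]
  400 → container 4 (new)  [load 400/525]
  350 → container 5 (new)  [load 350/525]
  350 → container 6 (new)  [load 350/525]
  275 → container 7 (new)  [load 275/525]
  250 → container 7  [load 525/525]
  200 → container 8 (new)  [load 200/525]
  200 → container 8  [load 400/525]
  150 → container 5  [load 500/525]
  125 → container 4  [load 525/525]
8 containers opened.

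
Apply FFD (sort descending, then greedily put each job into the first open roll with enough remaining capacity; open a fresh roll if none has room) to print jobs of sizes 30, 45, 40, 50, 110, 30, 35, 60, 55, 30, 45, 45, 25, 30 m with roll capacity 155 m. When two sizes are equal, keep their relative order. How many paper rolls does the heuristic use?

5

Sorted descending: 110, 60, 55, 50, 45, 45, 45, 40, 35, 30, 30, 30, 30, 25.
  110 → roll 1 (new)  [load 110/155]
  60 → roll 2 (new)  [load 60/155]
  55 → roll 2  [load 115/155]
  50 → roll 3 (new)  [load 50/155]
  45 → roll 1  [load 155/155]
  45 → roll 3  [load 95/155]
  45 → roll 3  [load 140/155]
  40 → roll 2  [load 155/155]
  35 → roll 4 (new)  [load 35/155]
  30 → roll 4  [load 65/155]
  30 → roll 4  [load 95/155]
  30 → roll 4  [load 125/155]
  30 → roll 4  [load 155/155]
  25 → roll 5 (new)  [load 25/155]
5 paper rolls opened.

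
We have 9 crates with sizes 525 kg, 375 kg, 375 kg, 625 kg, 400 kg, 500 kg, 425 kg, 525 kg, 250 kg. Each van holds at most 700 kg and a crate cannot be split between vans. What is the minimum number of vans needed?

8

Total = 625 + 525 + 525 + 500 + 425 + 400 + 375 + 375 + 250 = 4000 kg.
Lower bound: ⌈4000/700⌉ = 6 vans.
Also, 8 crates each exceed 350 kg, and no two of those can share a van, so at least 8 vans are needed.
A packing using 8 vans:
  van 1: 625 = 625
  van 2: 525 = 525
  van 3: 525 = 525
  van 4: 500 = 500
  van 5: 425 + 250 = 675
  van 6: 400 = 400
  van 7: 375 = 375
  van 8: 375 = 375
This matches the lower bound, so 8 is optimal.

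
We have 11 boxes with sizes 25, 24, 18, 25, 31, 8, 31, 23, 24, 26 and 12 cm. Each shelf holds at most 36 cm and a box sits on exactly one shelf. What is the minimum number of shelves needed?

Total = 31 + 31 + 26 + 25 + 25 + 24 + 24 + 23 + 18 + 12 + 8 = 247 cm.
Lower bound: ⌈247/36⌉ = 7 shelves.
Also, 8 boxes each exceed 18 cm, and no two of those can share a shelf, so at least 8 shelves are needed.
A packing using 9 shelves:
  shelf 1: 31 = 31
  shelf 2: 31 = 31
  shelf 3: 26 + 8 = 34
  shelf 4: 25 = 25
  shelf 5: 25 = 25
  shelf 6: 24 + 12 = 36
  shelf 7: 24 = 24
  shelf 8: 23 = 23
  shelf 9: 18 = 18
No arrangement into 8 shelves stays within capacity, so 9 is optimal.

9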